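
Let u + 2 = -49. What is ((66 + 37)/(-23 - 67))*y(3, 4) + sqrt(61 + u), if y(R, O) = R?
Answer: -103/30 + sqrt(10) ≈ -0.27106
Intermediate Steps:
u = -51 (u = -2 - 49 = -51)
((66 + 37)/(-23 - 67))*y(3, 4) + sqrt(61 + u) = ((66 + 37)/(-23 - 67))*3 + sqrt(61 - 51) = (103/(-90))*3 + sqrt(10) = (103*(-1/90))*3 + sqrt(10) = -103/90*3 + sqrt(10) = -103/30 + sqrt(10)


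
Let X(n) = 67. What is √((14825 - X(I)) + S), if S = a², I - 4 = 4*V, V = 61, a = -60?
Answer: √18358 ≈ 135.49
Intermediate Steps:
I = 248 (I = 4 + 4*61 = 4 + 244 = 248)
S = 3600 (S = (-60)² = 3600)
√((14825 - X(I)) + S) = √((14825 - 1*67) + 3600) = √((14825 - 67) + 3600) = √(14758 + 3600) = √18358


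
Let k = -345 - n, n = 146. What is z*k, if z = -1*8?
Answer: 3928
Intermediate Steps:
k = -491 (k = -345 - 1*146 = -345 - 146 = -491)
z = -8
z*k = -8*(-491) = 3928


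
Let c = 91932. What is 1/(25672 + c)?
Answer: 1/117604 ≈ 8.5031e-6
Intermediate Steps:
1/(25672 + c) = 1/(25672 + 91932) = 1/117604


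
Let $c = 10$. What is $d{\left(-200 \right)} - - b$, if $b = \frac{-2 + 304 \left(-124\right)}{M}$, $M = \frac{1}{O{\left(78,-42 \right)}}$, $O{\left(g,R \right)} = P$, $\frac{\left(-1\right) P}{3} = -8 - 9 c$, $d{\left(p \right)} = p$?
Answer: $-11083412$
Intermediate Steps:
$P = 294$ ($P = - 3 \left(-8 - 90\right) = \left(-3\right) \left(-98\right) = 294$)
$O{\left(g,R \right)} = 294$
$M = \frac{1}{294} \approx 0.0034014$
$b = -11083212$ ($b = \left(-2 + 304 \left(-124\right)\right) \frac{1}{\frac{1}{294}} = \left(-2 - 37696\right) 294 = \left(-37698\right) 294 = -11083212$)
$d{\left(-200 \right)} - - b = -200 - \left(-1\right) \left(-11083212\right) = -200 - 11083212 = -11083412$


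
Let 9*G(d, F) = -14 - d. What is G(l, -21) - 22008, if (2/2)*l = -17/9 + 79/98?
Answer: -174710897/7938 ≈ -22009.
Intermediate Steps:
l = -955/882 (l = -17/9 + 79/98 = -955/882 ≈ -1.0828)
G(d, F) = -14/9 - d/9 (G(d, F) = (-14 - d)/9 = -14/9 - d/9)
G(l, -21) - 22008 = (-14/9 - ⅑*(-955/882)) - 22008 = (-14/9 + 955/7938) - 22008 = -11393/7938 - 22008 = -174710897/7938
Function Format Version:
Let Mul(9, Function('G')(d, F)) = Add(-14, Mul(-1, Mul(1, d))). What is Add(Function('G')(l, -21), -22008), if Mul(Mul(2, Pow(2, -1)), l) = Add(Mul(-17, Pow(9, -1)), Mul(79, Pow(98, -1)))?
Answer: Rational(-174710897, 7938) ≈ -22009.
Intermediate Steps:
l = Rational(-955, 882) (l = Add(Mul(-17, Pow(9, -1)), Mul(79, Pow(98, -1))) = Add(Mul(-17, Rational(1, 9)), Mul(79, Rational(1, 98))) = Add(Rational(-17, 9), Rational(79, 98)) = Rational(-955, 882) ≈ -1.0828)
Function('G')(d, F) = Add(Rational(-14, 9), Mul(Rational(-1, 9), d)) (Function('G')(d, F) = Mul(Rational(1, 9), Add(-14, Mul(-1, Mul(1, d)))) = Mul(Rational(1, 9), Add(-14, Mul(-1, d))) = Add(Rational(-14, 9), Mul(Rational(-1, 9), d)))
Add(Function('G')(l, -21), -22008) = Add(Add(Rational(-14, 9), Mul(Rational(-1, 9), Rational(-955, 882))), -22008) = Add(Add(Rational(-14, 9), Rational(955, 7938)), -22008) = Add(Rational(-11393, 7938), -22008) = Rational(-174710897, 7938)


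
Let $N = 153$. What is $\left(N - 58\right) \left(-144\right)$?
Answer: $-13680$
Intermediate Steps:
$\left(N - 58\right) \left(-144\right) = \left(153 - 58\right) \left(-144\right) = 95 \left(-144\right) = -13680$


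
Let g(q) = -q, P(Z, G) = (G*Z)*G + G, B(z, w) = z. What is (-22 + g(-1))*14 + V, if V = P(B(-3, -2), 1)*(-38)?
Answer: -218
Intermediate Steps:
P(Z, G) = G + Z*G² (P(Z, G) = Z*G² + G = G + Z*G²)
V = 76 (V = (1*(1 + 1*(-3)))*(-38) = (1*(1 - 3))*(-38) = (1*(-2))*(-38) = -2*(-38) = 76)
(-22 + g(-1))*14 + V = (-22 - 1*(-1))*14 + 76 = (-22 + 1)*14 + 76 = -21*14 + 76 = -294 + 76 = -218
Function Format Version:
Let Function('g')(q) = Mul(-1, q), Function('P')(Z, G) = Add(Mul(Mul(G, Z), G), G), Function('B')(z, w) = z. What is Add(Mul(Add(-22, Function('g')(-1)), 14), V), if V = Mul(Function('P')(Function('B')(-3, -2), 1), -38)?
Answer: -218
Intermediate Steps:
Function('P')(Z, G) = Add(G, Mul(Z, Pow(G, 2))) (Function('P')(Z, G) = Add(Mul(Z, Pow(G, 2)), G) = Add(G, Mul(Z, Pow(G, 2))))
V = 76 (V = Mul(Mul(1, Add(1, Mul(1, -3))), -38) = Mul(Mul(1, Add(1, -3)), -38) = Mul(Mul(1, -2), -38) = Mul(-2, -38) = 76)
Add(Mul(Add(-22, Function('g')(-1)), 14), V) = Add(Mul(Add(-22, Mul(-1, -1)), 14), 76) = Add(Mul(Add(-22, 1), 14), 76) = Add(Mul(-21, 14), 76) = Add(-294, 76) = -218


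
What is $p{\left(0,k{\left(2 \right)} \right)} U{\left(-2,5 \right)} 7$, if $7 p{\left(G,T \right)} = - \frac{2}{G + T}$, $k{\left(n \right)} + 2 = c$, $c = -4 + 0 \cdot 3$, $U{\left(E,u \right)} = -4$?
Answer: $- \frac{4}{3} \approx -1.3333$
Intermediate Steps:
$c = -4$ ($c = -4 + 0 = -4$)
$k{\left(n \right)} = -6$ ($k{\left(n \right)} = -2 - 4 = -6$)
$p{\left(G,T \right)} = - \frac{2}{7 \left(G + T\right)}$ ($p{\left(G,T \right)} = \frac{\left(-2\right) \frac{1}{G + T}}{7} = - \frac{2}{7 \left(G + T\right)}$)
$p{\left(0,k{\left(2 \right)} \right)} U{\left(-2,5 \right)} 7 = - \frac{2}{7 \cdot 0 + 7 \left(-6\right)} \left(-4\right) 7 = - \frac{2}{0 - 42} \left(-4\right) 7 = - \frac{2}{-42} \left(-4\right) 7 = \left(-2\right) \left(- \frac{1}{42}\right) \left(-4\right) 7 = \frac{1}{21} \left(-4\right) 7 = \left(- \frac{4}{21}\right) 7 = - \frac{4}{3}$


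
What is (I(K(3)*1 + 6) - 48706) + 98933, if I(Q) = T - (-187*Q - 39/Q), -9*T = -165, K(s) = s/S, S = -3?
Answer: 767822/15 ≈ 51188.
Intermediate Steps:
K(s) = -s/3 (K(s) = s/(-3) = s*(-1/3) = -s/3)
T = 55/3 (T = -1/9*(-165) = 55/3 ≈ 18.333)
I(Q) = 55/3 + 39/Q + 187*Q (I(Q) = 55/3 - (-187*Q - 39/Q) = 55/3 + (39/Q + 187*Q) = 55/3 + 39/Q + 187*Q)
(I(K(3)*1 + 6) - 48706) + 98933 = ((55/3 + 39/(-1/3*3*1 + 6) + 187*(-1/3*3*1 + 6)) - 48706) + 98933 = ((55/3 + 39/(-1*1 + 6) + 187*(-1*1 + 6)) - 48706) + 98933 = ((55/3 + 39/(-1 + 6) + 187*(-1 + 6)) - 48706) + 98933 = ((55/3 + 39/5 + 187*5) - 48706) + 98933 = ((55/3 + 39*(1/5) + 935) - 48706) + 98933 = ((55/3 + 39/5 + 935) - 48706) + 98933 = (14417/15 - 48706) + 98933 = -716173/15 + 98933 = 767822/15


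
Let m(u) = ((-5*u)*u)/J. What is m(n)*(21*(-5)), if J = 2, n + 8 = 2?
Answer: 9450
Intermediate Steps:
n = -6 (n = -8 + 2 = -6)
m(u) = -5*u²/2 (m(u) = ((-5*u)*u)/2 = (-5*u²)/2 = -5*u²/2)
m(n)*(21*(-5)) = (-5/2*(-6)²)*(21*(-5)) = -5/2*36*(-105) = -90*(-105) = 9450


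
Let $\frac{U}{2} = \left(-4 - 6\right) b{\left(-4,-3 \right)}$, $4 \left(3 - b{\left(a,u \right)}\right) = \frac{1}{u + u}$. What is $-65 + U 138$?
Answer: $-8460$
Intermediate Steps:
$b{\left(a,u \right)} = 3 - \frac{1}{8 u}$ ($b{\left(a,u \right)} = 3 - \frac{1}{4 \left(u + u\right)} = 3 - \frac{1}{4 \cdot 2 u} = 3 - \frac{\frac{1}{2} \frac{1}{u}}{4} = 3 - \frac{1}{8 u}$)
$U = - \frac{365}{6}$ ($U = 2 \left(-4 - 6\right) \left(3 - \frac{1}{8 \left(-3\right)}\right) = 2 \left(- 10 \left(3 - - \frac{1}{24}\right)\right) = 2 \left(- 10 \left(3 + \frac{1}{24}\right)\right) = 2 \left(\left(-10\right) \frac{73}{24}\right) = 2 \left(- \frac{365}{12}\right) = - \frac{365}{6} \approx -60.833$)
$-65 + U 138 = -65 - 8395 = -8460$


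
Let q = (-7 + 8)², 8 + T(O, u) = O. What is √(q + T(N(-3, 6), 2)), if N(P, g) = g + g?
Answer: √5 ≈ 2.2361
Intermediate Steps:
N(P, g) = 2*g
T(O, u) = -8 + O
q = 1 (q = 1² = 1)
√(q + T(N(-3, 6), 2)) = √(1 + (-8 + 2*6)) = √(1 + (-8 + 12)) = √(1 + 4) = √5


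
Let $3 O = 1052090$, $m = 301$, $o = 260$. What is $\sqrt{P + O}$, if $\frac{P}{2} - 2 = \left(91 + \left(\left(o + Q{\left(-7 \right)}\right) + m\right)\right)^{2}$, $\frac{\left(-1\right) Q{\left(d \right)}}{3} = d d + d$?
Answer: $\frac{\sqrt{8136474}}{3} \approx 950.82$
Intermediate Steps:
$O = \frac{1052090}{3}$ ($O = \frac{1}{3} \cdot 1052090 = \frac{1052090}{3} \approx 3.507 \cdot 10^{5}$)
$Q{\left(d \right)} = - 3 d - 3 d^{2}$ ($Q{\left(d \right)} = - 3 \left(d d + d\right) = - 3 \left(d^{2} + d\right) = - 3 \left(d + d^{2}\right) = - 3 d - 3 d^{2}$)
$P = 553356$ ($P = 4 + 2 \left(91 + \left(\left(260 - - 21 \left(1 - 7\right)\right) + 301\right)\right)^{2} = 4 + 2 \left(91 + \left(\left(260 - \left(-21\right) \left(-6\right)\right) + 301\right)\right)^{2} = 4 + 2 \left(91 + \left(\left(260 - 126\right) + 301\right)\right)^{2} = 4 + 2 \left(91 + \left(134 + 301\right)\right)^{2} = 4 + 2 \left(91 + 435\right)^{2} = 4 + 2 \cdot 526^{2} = 4 + 2 \cdot 276676 = 4 + 553352 = 553356$)
$\sqrt{P + O} = \sqrt{553356 + \frac{1052090}{3}} = \sqrt{\frac{2712158}{3}} = \frac{\sqrt{8136474}}{3}$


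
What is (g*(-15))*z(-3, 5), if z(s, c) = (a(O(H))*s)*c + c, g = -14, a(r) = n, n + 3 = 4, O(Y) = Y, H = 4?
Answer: -2100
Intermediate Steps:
n = 1 (n = -3 + 4 = 1)
a(r) = 1
z(s, c) = c + c*s (z(s, c) = (1*s)*c + c = s*c + c = c*s + c = c + c*s)
(g*(-15))*z(-3, 5) = (-14*(-15))*(5*(1 - 3)) = 210*(5*(-2)) = 210*(-10) = -2100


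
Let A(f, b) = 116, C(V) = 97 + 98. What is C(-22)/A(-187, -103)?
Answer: 195/116 ≈ 1.6810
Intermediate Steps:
C(V) = 195
C(-22)/A(-187, -103) = 195/116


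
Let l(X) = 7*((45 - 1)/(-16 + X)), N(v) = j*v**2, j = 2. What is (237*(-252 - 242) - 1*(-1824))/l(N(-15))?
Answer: -1786437/11 ≈ -1.6240e+5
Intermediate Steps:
N(v) = 2*v**2
l(X) = 308/(-16 + X) (l(X) = 7*(44/(-16 + X)) = 308/(-16 + X))
(237*(-252 - 242) - 1*(-1824))/l(N(-15)) = (237*(-252 - 242) - 1*(-1824))/((308/(-16 + 2*(-15)**2))) = (237*(-494) + 1824)/((308/(-16 + 2*225))) = (-117078 + 1824)/((308/(-16 + 450))) = -115254/(308/434) = -115254/(308*(1/434)) = -115254/22/31 = -115254*31/22 = -1786437/11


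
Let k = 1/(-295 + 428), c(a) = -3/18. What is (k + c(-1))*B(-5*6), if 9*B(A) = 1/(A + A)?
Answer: 127/430920 ≈ 0.00029472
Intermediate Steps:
c(a) = -1/6 (c(a) = -3*1/18 = -1/6)
B(A) = 1/(18*A) (B(A) = 1/(9*(A + A)) = 1/(9*((2*A))) = (1/(2*A))/9 = 1/(18*A))
k = 1/133 ≈ 0.0075188
(k + c(-1))*B(-5*6) = (1/133 - 1/6)*(1/(18*((-5*6)))) = -127/(14364*(-30)) = -127*(-1)/(14364*30) = -127/798*(-1/540) = 127/430920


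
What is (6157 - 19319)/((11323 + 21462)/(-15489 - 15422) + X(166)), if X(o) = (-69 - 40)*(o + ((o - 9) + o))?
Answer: 203425291/823809998 ≈ 0.24693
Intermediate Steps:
X(o) = 981 - 327*o (X(o) = -109*(o + ((-9 + o) + o)) = -109*(o + (-9 + 2*o)) = -109*(-9 + 3*o) = 981 - 327*o)
(6157 - 19319)/((11323 + 21462)/(-15489 - 15422) + X(166)) = (6157 - 19319)/((11323 + 21462)/(-15489 - 15422) + (981 - 327*166)) = -13162/(32785/(-30911) + (981 - 54282)) = -13162/(32785*(-1/30911) - 53301) = -13162/(-32785/30911 - 53301) = -13162/(-1647619996/30911) = -13162*(-30911/1647619996) = 203425291/823809998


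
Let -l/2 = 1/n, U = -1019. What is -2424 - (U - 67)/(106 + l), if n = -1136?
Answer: -145329768/60209 ≈ -2413.8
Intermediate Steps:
l = 1/568 (l = -2/(-1136) = -2*(-1/1136) = 1/568 ≈ 0.0017606)
-2424 - (U - 67)/(106 + l) = -2424 - (-1019 - 67)/(106 + 1/568) = -2424 - (-1086)/60209/568 = -2424 - (-1086)*568/60209 = -2424 - 1*(-616848/60209) = -2424 + 616848/60209 = -145329768/60209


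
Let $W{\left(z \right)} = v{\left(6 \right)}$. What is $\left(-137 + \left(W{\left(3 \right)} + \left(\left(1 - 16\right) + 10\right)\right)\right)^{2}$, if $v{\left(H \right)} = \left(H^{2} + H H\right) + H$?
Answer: $4096$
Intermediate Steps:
$v{\left(H \right)} = H + 2 H^{2}$ ($v{\left(H \right)} = \left(H^{2} + H^{2}\right) + H = 2 H^{2} + H = H + 2 H^{2}$)
$W{\left(z \right)} = 78$ ($W{\left(z \right)} = 6 \left(1 + 2 \cdot 6\right) = 6 \left(1 + 12\right) = 6 \cdot 13 = 78$)
$\left(-137 + \left(W{\left(3 \right)} + \left(\left(1 - 16\right) + 10\right)\right)\right)^{2} = \left(-137 + \left(78 + \left(\left(1 - 16\right) + 10\right)\right)\right)^{2} = \left(-137 + \left(78 + \left(-15 + 10\right)\right)\right)^{2} = \left(-137 + \left(78 - 5\right)\right)^{2} = \left(-137 + 73\right)^{2} = \left(-64\right)^{2} = 4096$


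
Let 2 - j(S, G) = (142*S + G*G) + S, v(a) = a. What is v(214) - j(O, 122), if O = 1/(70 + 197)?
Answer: 4030775/267 ≈ 15097.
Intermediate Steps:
O = 1/267 ≈ 0.0037453
j(S, G) = 2 - G**2 - 143*S (j(S, G) = 2 - ((142*S + G*G) + S) = 2 - ((142*S + G**2) + S) = 2 - ((G**2 + 142*S) + S) = 2 - (G**2 + 143*S) = 2 + (-G**2 - 143*S) = 2 - G**2 - 143*S)
v(214) - j(O, 122) = 214 - (2 - 1*122**2 - 143*1/267) = 214 - (2 - 1*14884 - 143/267) = 214 - (2 - 14884 - 143/267) = 214 - 1*(-3973637/267) = 214 + 3973637/267 = 4030775/267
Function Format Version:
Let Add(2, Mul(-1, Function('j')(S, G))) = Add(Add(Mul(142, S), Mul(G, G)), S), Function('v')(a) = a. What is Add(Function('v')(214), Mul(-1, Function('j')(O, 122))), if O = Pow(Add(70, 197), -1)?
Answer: Rational(4030775, 267) ≈ 15097.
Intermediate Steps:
O = Rational(1, 267) (O = Pow(267, -1) = Rational(1, 267) ≈ 0.0037453)
Function('j')(S, G) = Add(2, Mul(-1, Pow(G, 2)), Mul(-143, S)) (Function('j')(S, G) = Add(2, Mul(-1, Add(Add(Mul(142, S), Mul(G, G)), S))) = Add(2, Mul(-1, Add(Add(Mul(142, S), Pow(G, 2)), S))) = Add(2, Mul(-1, Add(Add(Pow(G, 2), Mul(142, S)), S))) = Add(2, Mul(-1, Add(Pow(G, 2), Mul(143, S)))) = Add(2, Add(Mul(-1, Pow(G, 2)), Mul(-143, S))) = Add(2, Mul(-1, Pow(G, 2)), Mul(-143, S)))
Add(Function('v')(214), Mul(-1, Function('j')(O, 122))) = Add(214, Mul(-1, Add(2, Mul(-1, Pow(122, 2)), Mul(-143, Rational(1, 267))))) = Add(214, Mul(-1, Add(2, Mul(-1, 14884), Rational(-143, 267)))) = Add(214, Mul(-1, Add(2, -14884, Rational(-143, 267)))) = Add(214, Mul(-1, Rational(-3973637, 267))) = Add(214, Rational(3973637, 267)) = Rational(4030775, 267)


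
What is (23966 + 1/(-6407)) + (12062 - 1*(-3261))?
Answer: 251724622/6407 ≈ 39289.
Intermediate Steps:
(23966 + 1/(-6407)) + (12062 - 1*(-3261)) = (23966 - 1/6407) + (12062 + 3261) = 153550161/6407 + 15323 = 251724622/6407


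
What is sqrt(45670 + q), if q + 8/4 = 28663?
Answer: 3*sqrt(8259) ≈ 272.64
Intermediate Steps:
q = 28661 (q = -2 + 28663 = 28661)
sqrt(45670 + q) = sqrt(45670 + 28661) = sqrt(74331) = 3*sqrt(8259)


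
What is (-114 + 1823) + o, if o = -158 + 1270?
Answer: 2821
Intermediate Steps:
o = 1112
(-114 + 1823) + o = (-114 + 1823) + 1112 = 1709 + 1112 = 2821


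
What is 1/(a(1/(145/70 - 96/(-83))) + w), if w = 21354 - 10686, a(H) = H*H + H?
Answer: 14070001/150104479574 ≈ 9.3735e-5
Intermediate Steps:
a(H) = H + H² (a(H) = H² + H = H + H²)
w = 10668
1/(a(1/(145/70 - 96/(-83))) + w) = 1/((1 + 1/(145/70 - 96/(-83)))/(145/70 - 96/(-83)) + 10668) = 1/((1 + 1/(145*(1/70) - 96*(-1/83)))/(145*(1/70) - 96*(-1/83)) + 10668) = 1/((1 + 1/(29/14 + 96/83))/(29/14 + 96/83) + 10668) = 1/((1 + 1/(3751/1162))/(3751/1162) + 10668) = 1/(1162*(1 + 1162/3751)/3751 + 10668) = 1/((1162/3751)*(4913/3751) + 10668) = 1/(5708906/14070001 + 10668) = 1/(150104479574/14070001) = 14070001/150104479574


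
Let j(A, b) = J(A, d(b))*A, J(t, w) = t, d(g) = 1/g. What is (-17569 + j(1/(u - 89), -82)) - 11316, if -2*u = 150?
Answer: -776890959/26896 ≈ -28885.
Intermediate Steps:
u = -75 (u = -1/2*150 = -75)
j(A, b) = A**2 (j(A, b) = A*A = A**2)
(-17569 + j(1/(u - 89), -82)) - 11316 = (-17569 + (1/(-75 - 89))**2) - 11316 = (-17569 + (1/(-164))**2) - 11316 = (-17569 + (-1/164)**2) - 11316 = (-17569 + 1/26896) - 11316 = -472535823/26896 - 11316 = -776890959/26896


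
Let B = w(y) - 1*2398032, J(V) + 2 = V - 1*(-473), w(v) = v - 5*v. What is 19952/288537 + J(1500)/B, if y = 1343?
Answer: 47384010181/693470979948 ≈ 0.068329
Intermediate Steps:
w(v) = -4*v
J(V) = 471 + V (J(V) = -2 + (V - 1*(-473)) = -2 + (V + 473) = -2 + (473 + V) = 471 + V)
B = -2403404 (B = -4*1343 - 1*2398032 = -5372 - 2398032 = -2403404)
19952/288537 + J(1500)/B = 19952/288537 + (471 + 1500)/(-2403404) = 19952*(1/288537) + 1971*(-1/2403404) = 19952/288537 - 1971/2403404 = 47384010181/693470979948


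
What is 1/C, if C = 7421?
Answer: 1/7421 ≈ 0.00013475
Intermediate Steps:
1/C = 1/7421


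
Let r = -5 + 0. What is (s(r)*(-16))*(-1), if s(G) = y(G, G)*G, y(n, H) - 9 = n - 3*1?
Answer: -80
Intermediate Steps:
y(n, H) = 6 + n (y(n, H) = 9 + (n - 3*1) = 9 + (n - 3) = 9 + (-3 + n) = 6 + n)
r = -5
s(G) = G*(6 + G) (s(G) = (6 + G)*G = G*(6 + G))
(s(r)*(-16))*(-1) = (-5*(6 - 5)*(-16))*(-1) = (-5*1*(-16))*(-1) = -5*(-16)*(-1) = 80*(-1) = -80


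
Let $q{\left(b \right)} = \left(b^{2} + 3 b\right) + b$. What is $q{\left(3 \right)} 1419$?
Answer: $29799$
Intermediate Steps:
$q{\left(b \right)} = b^{2} + 4 b$
$q{\left(3 \right)} 1419 = 3 \left(4 + 3\right) 1419 = 3 \cdot 7 \cdot 1419 = 21 \cdot 1419 = 29799$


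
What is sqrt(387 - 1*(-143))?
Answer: sqrt(530) ≈ 23.022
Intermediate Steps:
sqrt(387 - 1*(-143)) = sqrt(387 + 143) = sqrt(530)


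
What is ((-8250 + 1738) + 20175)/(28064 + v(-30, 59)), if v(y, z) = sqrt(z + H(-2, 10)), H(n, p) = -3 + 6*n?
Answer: 95859608/196897013 - 13663*sqrt(11)/393794026 ≈ 0.48674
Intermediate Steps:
v(y, z) = sqrt(-15 + z) (v(y, z) = sqrt(z + (-3 + 6*(-2))) = sqrt(z + (-3 - 12)) = sqrt(z - 15) = sqrt(-15 + z))
((-8250 + 1738) + 20175)/(28064 + v(-30, 59)) = ((-8250 + 1738) + 20175)/(28064 + sqrt(-15 + 59)) = (-6512 + 20175)/(28064 + sqrt(44)) = 13663/(28064 + 2*sqrt(11))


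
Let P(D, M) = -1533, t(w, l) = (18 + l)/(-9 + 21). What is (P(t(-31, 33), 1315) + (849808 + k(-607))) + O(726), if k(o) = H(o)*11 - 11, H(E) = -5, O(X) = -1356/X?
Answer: 102633063/121 ≈ 8.4821e+5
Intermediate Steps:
t(w, l) = 3/2 + l/12 (t(w, l) = (18 + l)/12 = (18 + l)*(1/12) = 3/2 + l/12)
k(o) = -66 (k(o) = -5*11 - 11 = -55 - 11 = -66)
(P(t(-31, 33), 1315) + (849808 + k(-607))) + O(726) = (-1533 + (849808 - 66)) - 1356/726 = (-1533 + 849742) - 1356*1/726 = 848209 - 226/121 = 102633063/121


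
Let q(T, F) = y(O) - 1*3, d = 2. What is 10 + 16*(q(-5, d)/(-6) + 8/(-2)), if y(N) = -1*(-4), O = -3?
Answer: -170/3 ≈ -56.667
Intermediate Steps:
y(N) = 4
q(T, F) = 1 (q(T, F) = 4 - 1*3 = 4 - 3 = 1)
10 + 16*(q(-5, d)/(-6) + 8/(-2)) = 10 + 16*(1/(-6) + 8/(-2)) = 10 + 16*(1*(-⅙) + 8*(-½)) = 10 + 16*(-⅙ - 4) = 10 + 16*(-25/6) = 10 - 200/3 = -170/3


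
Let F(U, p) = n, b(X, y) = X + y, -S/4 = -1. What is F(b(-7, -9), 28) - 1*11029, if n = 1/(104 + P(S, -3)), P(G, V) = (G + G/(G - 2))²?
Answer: -1544059/140 ≈ -11029.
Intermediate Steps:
S = 4 (S = -4*(-1) = 4)
P(G, V) = (G + G/(-2 + G))²
n = 1/140 (n = 1/(104 + 4²*(-1 + 4)²/(-2 + 4)²) = 1/(104 + 16*3²/2²) = 1/(104 + 16*9*(¼)) = 1/(104 + 36) = 1/140 ≈ 0.0071429)
F(U, p) = 1/140
F(b(-7, -9), 28) - 1*11029 = 1/140 - 1*11029 = 1/140 - 11029 = -1544059/140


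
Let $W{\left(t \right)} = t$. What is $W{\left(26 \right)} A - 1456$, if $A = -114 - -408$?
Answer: $6188$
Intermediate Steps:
$A = 294$ ($A = -114 + 408 = 294$)
$W{\left(26 \right)} A - 1456 = 26 \cdot 294 - 1456 = 7644 - 1456 = 6188$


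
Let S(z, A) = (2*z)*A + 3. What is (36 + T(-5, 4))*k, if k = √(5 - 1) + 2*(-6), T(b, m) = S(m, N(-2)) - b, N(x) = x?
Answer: -280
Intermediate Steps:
S(z, A) = 3 + 2*A*z (S(z, A) = 2*A*z + 3 = 3 + 2*A*z)
T(b, m) = 3 - b - 4*m (T(b, m) = (3 + 2*(-2)*m) - b = (3 - 4*m) - b = 3 - b - 4*m)
k = -10 (k = √4 - 12 = 2 - 12 = -10)
(36 + T(-5, 4))*k = (36 + (3 - 1*(-5) - 4*4))*(-10) = (36 + (3 + 5 - 16))*(-10) = (36 - 8)*(-10) = 28*(-10) = -280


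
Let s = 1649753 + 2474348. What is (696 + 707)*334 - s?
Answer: -3655499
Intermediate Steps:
s = 4124101
(696 + 707)*334 - s = (696 + 707)*334 - 1*4124101 = 1403*334 - 4124101 = 468602 - 4124101 = -3655499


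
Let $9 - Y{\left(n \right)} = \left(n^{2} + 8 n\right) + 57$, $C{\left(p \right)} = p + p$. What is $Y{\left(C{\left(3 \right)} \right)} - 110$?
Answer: $-242$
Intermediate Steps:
$C{\left(p \right)} = 2 p$
$Y{\left(n \right)} = -48 - n^{2} - 8 n$ ($Y{\left(n \right)} = 9 - \left(\left(n^{2} + 8 n\right) + 57\right) = 9 - \left(57 + n^{2} + 8 n\right) = -48 - n^{2} - 8 n$)
$Y{\left(C{\left(3 \right)} \right)} - 110 = \left(-48 - \left(2 \cdot 3\right)^{2} - 8 \cdot 2 \cdot 3\right) - 110 = \left(-48 - 6^{2} - 48\right) - 110 = \left(-48 - 36 - 48\right) - 110 = -132 - 110 = -242$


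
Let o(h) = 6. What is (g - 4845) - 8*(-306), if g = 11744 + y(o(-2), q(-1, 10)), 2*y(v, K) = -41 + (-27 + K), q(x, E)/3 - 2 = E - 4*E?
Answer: 9271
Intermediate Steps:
q(x, E) = 6 - 9*E (q(x, E) = 6 + 3*(E - 4*E) = 6 + 3*(-3*E) = 6 - 9*E)
y(v, K) = -34 + K/2 (y(v, K) = (-41 + (-27 + K))/2 = (-68 + K)/2 = -34 + K/2)
g = 11668 (g = 11744 + (-34 + (6 - 9*10)/2) = 11744 + (-34 + (6 - 90)/2) = 11744 + (-34 + (½)*(-84)) = 11744 + (-34 - 42) = 11744 - 76 = 11668)
(g - 4845) - 8*(-306) = (11668 - 4845) - 8*(-306) = 6823 + 2448 = 9271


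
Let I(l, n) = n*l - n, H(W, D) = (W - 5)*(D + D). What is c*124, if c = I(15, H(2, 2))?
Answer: -20832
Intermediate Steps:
H(W, D) = 2*D*(-5 + W) (H(W, D) = (-5 + W)*(2*D) = 2*D*(-5 + W))
I(l, n) = -n + l*n (I(l, n) = l*n - n = -n + l*n)
c = -168 (c = (2*2*(-5 + 2))*(-1 + 15) = (2*2*(-3))*14 = -12*14 = -168)
c*124 = -168*124 = -20832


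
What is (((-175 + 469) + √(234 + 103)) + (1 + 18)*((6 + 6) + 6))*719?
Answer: 457284 + 719*√337 ≈ 4.7048e+5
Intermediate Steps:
(((-175 + 469) + √(234 + 103)) + (1 + 18)*((6 + 6) + 6))*719 = ((294 + √337) + 19*(12 + 6))*719 = ((294 + √337) + 19*18)*719 = ((294 + √337) + 342)*719 = (636 + √337)*719 = 457284 + 719*√337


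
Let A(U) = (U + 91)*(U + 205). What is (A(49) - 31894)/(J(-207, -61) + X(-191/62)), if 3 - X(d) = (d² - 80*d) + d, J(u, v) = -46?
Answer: -4697368/379097 ≈ -12.391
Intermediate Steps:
A(U) = (91 + U)*(205 + U)
X(d) = 3 - d² + 79*d (X(d) = 3 - ((d² - 80*d) + d) = 3 - (d² - 79*d) = 3 + (-d² + 79*d) = 3 - d² + 79*d)
(A(49) - 31894)/(J(-207, -61) + X(-191/62)) = ((18655 + 49² + 296*49) - 31894)/(-46 + (3 - (-191/62)² + 79*(-191/62))) = ((18655 + 2401 + 14504) - 31894)/(-46 + (3 - (-191*1/62)² + 79*(-191*1/62))) = (35560 - 31894)/(-46 + (3 - (-191/62)² + 79*(-191/62))) = 3666/(-46 + (3 - 1*36481/3844 - 15089/62)) = 3666/(-46 + (3 - 36481/3844 - 15089/62)) = 3666/(-46 - 960467/3844) = 3666/(-1137291/3844) = 3666*(-3844/1137291) = -4697368/379097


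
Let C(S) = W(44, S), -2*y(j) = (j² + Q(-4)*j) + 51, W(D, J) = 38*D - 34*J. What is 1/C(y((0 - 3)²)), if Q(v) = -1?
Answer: 1/3763 ≈ 0.00026575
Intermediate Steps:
W(D, J) = -34*J + 38*D
y(j) = -51/2 + j/2 - j²/2 (y(j) = -((j² - j) + 51)/2 = -(51 + j² - j)/2 = -51/2 + j/2 - j²/2)
C(S) = 1672 - 34*S (C(S) = -34*S + 38*44 = -34*S + 1672 = 1672 - 34*S)
1/C(y((0 - 3)²)) = 1/(1672 - 34*(-51/2 + (0 - 3)²/2 - (0 - 3)⁴/2)) = 1/(1672 - 34*(-51/2 + (½)*(-3)² - ((-3)²)²/2)) = 1/(1672 - 34*(-51/2 + (½)*9 - ½*9²)) = 1/(1672 - 34*(-51/2 + 9/2 - ½*81)) = 1/(1672 - 34*(-51/2 + 9/2 - 81/2)) = 1/(1672 - 34*(-123/2)) = 1/(1672 + 2091) = 1/3763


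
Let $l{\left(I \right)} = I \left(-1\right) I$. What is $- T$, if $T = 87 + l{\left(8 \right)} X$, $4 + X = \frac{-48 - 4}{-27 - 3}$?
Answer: $- \frac{3481}{15} \approx -232.07$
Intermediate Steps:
$X = - \frac{34}{15}$ ($X = -4 + \frac{-48 - 4}{-27 - 3} = -4 + \frac{-48 - 4}{-30} = -4 - - \frac{26}{15} = -4 + \frac{26}{15} = - \frac{34}{15} \approx -2.2667$)
$l{\left(I \right)} = - I^{2}$ ($l{\left(I \right)} = - I I = - I^{2}$)
$T = \frac{3481}{15}$ ($T = 87 + - 8^{2} \left(- \frac{34}{15}\right) = 87 + \left(-1\right) 64 \left(- \frac{34}{15}\right) = 87 - - \frac{2176}{15} = 87 + \frac{2176}{15} = \frac{3481}{15} \approx 232.07$)
$- T = \left(-1\right) \frac{3481}{15} = - \frac{3481}{15}$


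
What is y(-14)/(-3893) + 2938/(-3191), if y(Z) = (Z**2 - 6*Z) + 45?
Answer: -12474709/12422563 ≈ -1.0042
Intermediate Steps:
y(Z) = 45 + Z**2 - 6*Z
y(-14)/(-3893) + 2938/(-3191) = (45 + (-14)**2 - 6*(-14))/(-3893) + 2938/(-3191) = (45 + 196 + 84)*(-1/3893) + 2938*(-1/3191) = 325*(-1/3893) - 2938/3191 = -325/3893 - 2938/3191 = -12474709/12422563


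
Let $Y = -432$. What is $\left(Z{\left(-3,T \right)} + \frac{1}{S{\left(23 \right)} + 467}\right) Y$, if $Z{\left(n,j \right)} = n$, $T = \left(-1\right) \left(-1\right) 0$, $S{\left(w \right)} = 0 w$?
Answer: $\frac{604800}{467} \approx 1295.1$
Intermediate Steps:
$S{\left(w \right)} = 0$
$T = 0$ ($T = 1 \cdot 0 = 0$)
$\left(Z{\left(-3,T \right)} + \frac{1}{S{\left(23 \right)} + 467}\right) Y = \left(-3 + \frac{1}{0 + 467}\right) \left(-432\right) = \left(-3 + \frac{1}{467}\right) \left(-432\right) = \left(- \frac{1400}{467}\right) \left(-432\right) = \frac{604800}{467}$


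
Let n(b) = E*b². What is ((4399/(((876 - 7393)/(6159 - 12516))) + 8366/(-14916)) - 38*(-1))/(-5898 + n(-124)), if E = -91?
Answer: -210378499151/68293860161604 ≈ -0.0030805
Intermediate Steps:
n(b) = -91*b²
((4399/(((876 - 7393)/(6159 - 12516))) + 8366/(-14916)) - 38*(-1))/(-5898 + n(-124)) = ((4399/(((876 - 7393)/(6159 - 12516))) + 8366/(-14916)) - 38*(-1))/(-5898 - 91*(-124)²) = ((4399/((-6517/(-6357))) + 8366*(-1/14916)) + 38)/(-5898 - 91*15376) = ((4399/((-6517*(-1/6357))) - 4183/7458) + 38)/(-5898 - 1399216) = ((4399/(6517/6357) - 4183/7458) + 38)/(-1405114) = ((4399*(6357/6517) - 4183/7458) + 38)*(-1/1405114) = ((27964443/6517 - 4183/7458) + 38)*(-1/1405114) = (208531555283/48603786 + 38)*(-1/1405114) = (210378499151/48603786)*(-1/1405114) = -210378499151/68293860161604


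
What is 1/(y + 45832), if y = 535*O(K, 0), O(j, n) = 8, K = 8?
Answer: 1/50112 ≈ 1.9955e-5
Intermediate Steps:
y = 4280 (y = 535*8 = 4280)
1/(y + 45832) = 1/(4280 + 45832) = 1/50112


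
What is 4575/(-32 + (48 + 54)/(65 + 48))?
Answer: -516975/3514 ≈ -147.12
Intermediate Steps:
4575/(-32 + (48 + 54)/(65 + 48)) = 4575/(-32 + 102/113) = 4575/(-3514/113) = 4575*(-113/3514) = -516975/3514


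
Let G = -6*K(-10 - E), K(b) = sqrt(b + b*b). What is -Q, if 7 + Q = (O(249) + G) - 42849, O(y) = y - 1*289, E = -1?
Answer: 42896 + 36*sqrt(2) ≈ 42947.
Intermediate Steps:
K(b) = sqrt(b + b**2)
O(y) = -289 + y (O(y) = y - 289 = -289 + y)
G = -36*sqrt(2) (G = -6*6*sqrt(2) = -36*sqrt(2) ≈ -50.912)
Q = -42896 - 36*sqrt(2) (Q = -7 + (((-289 + 249) - 36*sqrt(2)) - 42849) = -7 + ((-40 - 36*sqrt(2)) - 42849) = -7 + (-42889 - 36*sqrt(2)) = -42896 - 36*sqrt(2) ≈ -42947.)
-Q = -(-42896 - 36*sqrt(2)) = 42896 + 36*sqrt(2)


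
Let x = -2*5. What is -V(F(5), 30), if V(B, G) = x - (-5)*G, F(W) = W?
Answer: -140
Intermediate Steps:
x = -10
V(B, G) = -10 + 5*G (V(B, G) = -10 - (-5)*G = -10 + 5*G)
-V(F(5), 30) = -(-10 + 5*30) = -(-10 + 150) = -1*140 = -140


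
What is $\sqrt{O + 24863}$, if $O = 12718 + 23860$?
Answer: $\sqrt{61441} \approx 247.87$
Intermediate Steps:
$O = 36578$
$\sqrt{O + 24863} = \sqrt{36578 + 24863} = \sqrt{61441}$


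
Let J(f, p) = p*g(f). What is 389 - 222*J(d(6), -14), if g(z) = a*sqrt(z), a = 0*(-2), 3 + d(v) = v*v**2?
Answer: 389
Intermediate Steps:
d(v) = -3 + v**3 (d(v) = -3 + v*v**2 = -3 + v**3)
a = 0
g(z) = 0 (g(z) = 0*sqrt(z) = 0)
J(f, p) = 0 (J(f, p) = p*0 = 0)
389 - 222*J(d(6), -14) = 389 - 222*0 = 389 + 0 = 389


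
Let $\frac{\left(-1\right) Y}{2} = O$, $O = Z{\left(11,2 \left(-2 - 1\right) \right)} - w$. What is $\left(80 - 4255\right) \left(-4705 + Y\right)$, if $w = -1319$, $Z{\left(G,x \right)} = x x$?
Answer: $30957625$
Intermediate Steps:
$Z{\left(G,x \right)} = x^{2}$
$O = 1355$ ($O = \left(2 \left(-2 - 1\right)\right)^{2} - -1319 = \left(2 \left(-3\right)\right)^{2} + 1319 = \left(-6\right)^{2} + 1319 = 36 + 1319 = 1355$)
$Y = -2710$ ($Y = \left(-2\right) 1355 = -2710$)
$\left(80 - 4255\right) \left(-4705 + Y\right) = \left(80 - 4255\right) \left(-4705 - 2710\right) = \left(-4175\right) \left(-7415\right) = 30957625$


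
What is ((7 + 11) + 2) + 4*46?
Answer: 204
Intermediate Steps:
((7 + 11) + 2) + 4*46 = (18 + 2) + 184 = 20 + 184 = 204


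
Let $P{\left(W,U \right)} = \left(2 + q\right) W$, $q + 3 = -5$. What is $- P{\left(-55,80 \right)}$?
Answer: $-330$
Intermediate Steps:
$q = -8$ ($q = -3 - 5 = -8$)
$P{\left(W,U \right)} = - 6 W$ ($P{\left(W,U \right)} = \left(2 - 8\right) W = - 6 W$)
$- P{\left(-55,80 \right)} = - \left(-6\right) \left(-55\right) = \left(-1\right) 330 = -330$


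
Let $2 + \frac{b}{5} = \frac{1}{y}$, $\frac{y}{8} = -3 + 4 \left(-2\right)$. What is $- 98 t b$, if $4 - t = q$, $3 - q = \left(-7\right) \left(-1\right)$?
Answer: $\frac{86730}{11} \approx 7884.5$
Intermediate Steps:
$q = -4$ ($q = 3 - \left(-7\right) \left(-1\right) = 3 - 7 = -4$)
$t = 8$ ($t = 4 - -4 = 4 + 4 = 8$)
$y = -88$ ($y = 8 \left(-3 + 4 \left(-2\right)\right) = 8 \left(-3 - 8\right) = 8 \left(-11\right) = -88$)
$b = - \frac{885}{88}$ ($b = -10 + \frac{5}{-88} = -10 + 5 \left(- \frac{1}{88}\right) = -10 - \frac{5}{88} = - \frac{885}{88} \approx -10.057$)
$- 98 t b = \left(-98\right) 8 \left(- \frac{885}{88}\right) = \left(-784\right) \left(- \frac{885}{88}\right) = \frac{86730}{11}$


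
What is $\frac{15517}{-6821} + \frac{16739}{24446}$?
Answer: $- \frac{265151863}{166746166} \approx -1.5902$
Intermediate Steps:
$\frac{15517}{-6821} + \frac{16739}{24446} = 15517 \left(- \frac{1}{6821}\right) + 16739 \cdot \frac{1}{24446} = - \frac{15517}{6821} + \frac{16739}{24446} = - \frac{265151863}{166746166}$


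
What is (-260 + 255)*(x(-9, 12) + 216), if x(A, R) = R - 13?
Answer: -1075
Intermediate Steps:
x(A, R) = -13 + R
(-260 + 255)*(x(-9, 12) + 216) = (-260 + 255)*((-13 + 12) + 216) = -5*(-1 + 216) = -5*215 = -1075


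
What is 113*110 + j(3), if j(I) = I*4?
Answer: 12442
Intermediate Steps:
j(I) = 4*I
113*110 + j(3) = 113*110 + 4*3 = 12430 + 12 = 12442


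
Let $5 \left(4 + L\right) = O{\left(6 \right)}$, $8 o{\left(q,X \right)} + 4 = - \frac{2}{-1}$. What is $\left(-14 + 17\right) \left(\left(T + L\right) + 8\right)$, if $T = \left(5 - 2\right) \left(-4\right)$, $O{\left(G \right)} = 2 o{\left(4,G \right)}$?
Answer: $- \frac{243}{10} \approx -24.3$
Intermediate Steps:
$o{\left(q,X \right)} = - \frac{1}{4}$ ($o{\left(q,X \right)} = - \frac{1}{2} + \frac{\left(-2\right) \frac{1}{-1}}{8} = - \frac{1}{2} + \frac{\left(-2\right) \left(-1\right)}{8} = - \frac{1}{2} + \frac{1}{8} \cdot 2 = - \frac{1}{2} + \frac{1}{4} = - \frac{1}{4}$)
$O{\left(G \right)} = - \frac{1}{2}$ ($O{\left(G \right)} = 2 \left(- \frac{1}{4}\right) = - \frac{1}{2}$)
$L = - \frac{41}{10}$ ($L = -4 + \frac{1}{5} \left(- \frac{1}{2}\right) = -4 - \frac{1}{10} = - \frac{41}{10} \approx -4.1$)
$T = -12$ ($T = 3 \left(-4\right) = -12$)
$\left(-14 + 17\right) \left(\left(T + L\right) + 8\right) = \left(-14 + 17\right) \left(\left(-12 - \frac{41}{10}\right) + 8\right) = 3 \left(- \frac{161}{10} + 8\right) = 3 \left(- \frac{81}{10}\right) = - \frac{243}{10}$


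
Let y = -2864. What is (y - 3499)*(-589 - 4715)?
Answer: 33749352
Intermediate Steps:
(y - 3499)*(-589 - 4715) = (-2864 - 3499)*(-589 - 4715) = -6363*(-5304) = 33749352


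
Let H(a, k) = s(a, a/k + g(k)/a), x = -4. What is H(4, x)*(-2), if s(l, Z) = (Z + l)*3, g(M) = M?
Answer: -12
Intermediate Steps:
s(l, Z) = 3*Z + 3*l
H(a, k) = 3*a + 3*a/k + 3*k/a (H(a, k) = 3*(a/k + k/a) + 3*a = (3*a/k + 3*k/a) + 3*a = 3*a + 3*a/k + 3*k/a)
H(4, x)*(-2) = (3*4 + 3*4/(-4) + 3*(-4)/4)*(-2) = (12 + 3*4*(-¼) + 3*(-4)*(¼))*(-2) = (12 - 3 - 3)*(-2) = 6*(-2) = -12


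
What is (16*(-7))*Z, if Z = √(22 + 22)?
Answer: -224*√11 ≈ -742.92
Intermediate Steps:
Z = 2*√11 (Z = √44 = 2*√11 ≈ 6.6332)
(16*(-7))*Z = (16*(-7))*(2*√11) = -224*√11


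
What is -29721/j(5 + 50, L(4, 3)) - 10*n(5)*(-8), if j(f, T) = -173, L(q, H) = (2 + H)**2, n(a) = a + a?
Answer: 168121/173 ≈ 971.80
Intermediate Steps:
n(a) = 2*a
-29721/j(5 + 50, L(4, 3)) - 10*n(5)*(-8) = -29721/(-173) - 10*(2*5)*(-8) = -29721*(-1/173) - 10*10*(-8) = 29721/173 - 100*(-8) = 29721/173 - 1*(-800) = 29721/173 + 800 = 168121/173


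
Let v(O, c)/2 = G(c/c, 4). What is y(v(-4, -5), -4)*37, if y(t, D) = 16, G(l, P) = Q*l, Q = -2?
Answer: 592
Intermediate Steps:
G(l, P) = -2*l
v(O, c) = -4 (v(O, c) = 2*(-2*c/c) = 2*(-2*1) = 2*(-2) = -4)
y(v(-4, -5), -4)*37 = 16*37 = 592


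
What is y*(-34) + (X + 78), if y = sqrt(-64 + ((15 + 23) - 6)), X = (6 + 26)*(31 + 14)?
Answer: 1518 - 136*I*sqrt(2) ≈ 1518.0 - 192.33*I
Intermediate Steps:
X = 1440 (X = 32*45 = 1440)
y = 4*I*sqrt(2) (y = sqrt(-64 + (38 - 6)) = sqrt(-64 + 32) = sqrt(-32) = 4*I*sqrt(2) ≈ 5.6569*I)
y*(-34) + (X + 78) = (4*I*sqrt(2))*(-34) + (1440 + 78) = -136*I*sqrt(2) + 1518 = 1518 - 136*I*sqrt(2)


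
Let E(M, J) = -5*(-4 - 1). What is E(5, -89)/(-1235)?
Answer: -5/247 ≈ -0.020243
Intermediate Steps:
E(M, J) = 25 (E(M, J) = -5*(-5) = 25)
E(5, -89)/(-1235) = 25/(-1235) = 25*(-1/1235) = -5/247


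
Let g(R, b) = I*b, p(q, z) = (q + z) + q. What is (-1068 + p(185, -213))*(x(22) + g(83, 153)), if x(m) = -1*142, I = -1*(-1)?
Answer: -10021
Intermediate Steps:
I = 1
p(q, z) = z + 2*q
g(R, b) = b (g(R, b) = 1*b = b)
x(m) = -142
(-1068 + p(185, -213))*(x(22) + g(83, 153)) = (-1068 + (-213 + 2*185))*(-142 + 153) = (-1068 + (-213 + 370))*11 = (-1068 + 157)*11 = -911*11 = -10021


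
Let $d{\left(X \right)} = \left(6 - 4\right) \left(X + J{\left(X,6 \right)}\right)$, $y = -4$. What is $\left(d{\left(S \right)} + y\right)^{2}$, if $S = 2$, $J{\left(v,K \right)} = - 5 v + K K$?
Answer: $2704$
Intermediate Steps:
$J{\left(v,K \right)} = K^{2} - 5 v$ ($J{\left(v,K \right)} = - 5 v + K^{2} = K^{2} - 5 v$)
$d{\left(X \right)} = 72 - 8 X$ ($d{\left(X \right)} = \left(6 - 4\right) \left(X - \left(-36 + 5 X\right)\right) = 2 \left(X - \left(-36 + 5 X\right)\right) = 2 \left(36 - 4 X\right) = 72 - 8 X$)
$\left(d{\left(S \right)} + y\right)^{2} = \left(\left(72 - 16\right) - 4\right)^{2} = \left(56 - 4\right)^{2} = 52^{2} = 2704$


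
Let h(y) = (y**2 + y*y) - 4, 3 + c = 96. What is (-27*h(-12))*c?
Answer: -713124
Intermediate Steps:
c = 93 (c = -3 + 96 = 93)
h(y) = -4 + 2*y**2 (h(y) = (y**2 + y**2) - 4 = 2*y**2 - 4 = -4 + 2*y**2)
(-27*h(-12))*c = -27*(-4 + 2*(-12)**2)*93 = -27*(-4 + 2*144)*93 = -27*(-4 + 288)*93 = -27*284*93 = -7668*93 = -713124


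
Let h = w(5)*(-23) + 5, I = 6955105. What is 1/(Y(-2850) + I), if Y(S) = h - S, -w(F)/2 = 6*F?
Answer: 1/6959340 ≈ 1.4369e-7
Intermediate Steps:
w(F) = -12*F
h = 1385 (h = -12*5*(-23) + 5 = -60*(-23) + 5 = 1380 + 5 = 1385)
Y(S) = 1385 - S
1/(Y(-2850) + I) = 1/((1385 - 1*(-2850)) + 6955105) = 1/((1385 + 2850) + 6955105) = 1/(4235 + 6955105) = 1/6959340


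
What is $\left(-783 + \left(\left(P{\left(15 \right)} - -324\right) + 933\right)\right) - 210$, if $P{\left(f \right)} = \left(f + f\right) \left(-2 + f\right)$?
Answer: $654$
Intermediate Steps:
$P{\left(f \right)} = 2 f \left(-2 + f\right)$
$\left(-783 + \left(\left(P{\left(15 \right)} - -324\right) + 933\right)\right) - 210 = \left(-783 + \left(\left(2 \cdot 15 \left(-2 + 15\right) - -324\right) + 933\right)\right) - 210 = \left(-783 + \left(\left(2 \cdot 15 \cdot 13 + 324\right) + 933\right)\right) - 210 = \left(-783 + \left(\left(390 + 324\right) + 933\right)\right) - 210 = \left(-783 + \left(714 + 933\right)\right) - 210 = \left(-783 + 1647\right) - 210 = 864 - 210 = 654$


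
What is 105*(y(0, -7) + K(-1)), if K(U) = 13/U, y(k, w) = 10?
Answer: -315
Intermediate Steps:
105*(y(0, -7) + K(-1)) = 105*(10 + 13/(-1)) = 105*(10 + 13*(-1)) = 105*(10 - 13) = 105*(-3) = -315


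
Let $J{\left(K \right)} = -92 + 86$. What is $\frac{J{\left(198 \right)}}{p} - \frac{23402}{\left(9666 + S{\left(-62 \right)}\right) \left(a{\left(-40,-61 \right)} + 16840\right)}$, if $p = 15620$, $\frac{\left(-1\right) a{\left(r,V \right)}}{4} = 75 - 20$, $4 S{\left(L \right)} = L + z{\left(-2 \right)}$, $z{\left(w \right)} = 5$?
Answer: $- \frac{26560235}{50112735354} \approx -0.00053001$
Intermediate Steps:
$S{\left(L \right)} = \frac{5}{4} + \frac{L}{4}$ ($S{\left(L \right)} = \frac{L + 5}{4} = \frac{5 + L}{4} = \frac{5}{4} + \frac{L}{4}$)
$a{\left(r,V \right)} = -220$ ($a{\left(r,V \right)} = - 4 \left(75 - 20\right) = \left(-4\right) 55 = -220$)
$J{\left(K \right)} = -6$
$\frac{J{\left(198 \right)}}{p} - \frac{23402}{\left(9666 + S{\left(-62 \right)}\right) \left(a{\left(-40,-61 \right)} + 16840\right)} = - \frac{6}{15620} - \frac{23402}{\left(9666 + \left(\frac{5}{4} + \frac{1}{4} \left(-62\right)\right)\right) \left(-220 + 16840\right)} = \left(-6\right) \frac{1}{15620} - \frac{23402}{\left(9666 + \left(\frac{5}{4} - \frac{31}{2}\right)\right) 16620} = - \frac{3}{7810} - \frac{23402}{\left(9666 - \frac{57}{4}\right) 16620} = - \frac{3}{7810} - \frac{23402}{\frac{38607}{4} \cdot 16620} = - \frac{3}{7810} - \frac{23402}{160412085} = - \frac{26560235}{50112735354}$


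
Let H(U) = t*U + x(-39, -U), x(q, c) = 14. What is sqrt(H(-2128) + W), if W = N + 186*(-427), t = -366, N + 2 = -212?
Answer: sqrt(699226) ≈ 836.20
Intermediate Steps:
N = -214 (N = -2 - 212 = -214)
W = -79636 (W = -214 + 186*(-427) = -214 - 79422 = -79636)
H(U) = 14 - 366*U (H(U) = -366*U + 14 = 14 - 366*U)
sqrt(H(-2128) + W) = sqrt((14 - 366*(-2128)) - 79636) = sqrt((14 + 778848) - 79636) = sqrt(778862 - 79636) = sqrt(699226)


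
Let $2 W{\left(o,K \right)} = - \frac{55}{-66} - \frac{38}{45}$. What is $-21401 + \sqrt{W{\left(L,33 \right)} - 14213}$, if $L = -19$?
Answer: $-21401 + \frac{i \sqrt{12791705}}{30} \approx -21401.0 + 119.22 i$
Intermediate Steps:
$W{\left(o,K \right)} = - \frac{1}{180}$ ($W{\left(o,K \right)} = \frac{- \frac{55}{-66} - \frac{38}{45}}{2} = \frac{\left(-55\right) \left(- \frac{1}{66}\right) - \frac{38}{45}}{2} = \frac{\frac{5}{6} - \frac{38}{45}}{2} = \frac{1}{2} \left(- \frac{1}{90}\right) = - \frac{1}{180}$)
$-21401 + \sqrt{W{\left(L,33 \right)} - 14213} = -21401 + \sqrt{- \frac{1}{180} - 14213} = -21401 + \sqrt{- \frac{2558341}{180}} = -21401 + \frac{i \sqrt{12791705}}{30}$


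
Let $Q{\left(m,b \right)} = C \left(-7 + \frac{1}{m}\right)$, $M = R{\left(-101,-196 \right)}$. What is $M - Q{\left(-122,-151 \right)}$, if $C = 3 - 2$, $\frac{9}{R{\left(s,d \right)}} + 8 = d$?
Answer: $\frac{28887}{4148} \approx 6.9641$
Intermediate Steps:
$R{\left(s,d \right)} = \frac{9}{-8 + d}$
$C = 1$
$M = - \frac{3}{68}$ ($M = \frac{9}{-8 - 196} = \frac{9}{-204} = 9 \left(- \frac{1}{204}\right) = - \frac{3}{68} \approx -0.044118$)
$Q{\left(m,b \right)} = -7 + \frac{1}{m}$ ($Q{\left(m,b \right)} = 1 \left(-7 + \frac{1}{m}\right) = -7 + \frac{1}{m}$)
$M - Q{\left(-122,-151 \right)} = - \frac{3}{68} - \left(-7 + \frac{1}{-122}\right) = - \frac{3}{68} - \left(-7 - \frac{1}{122}\right) = - \frac{3}{68} - - \frac{855}{122} = - \frac{3}{68} + \frac{855}{122} = \frac{28887}{4148}$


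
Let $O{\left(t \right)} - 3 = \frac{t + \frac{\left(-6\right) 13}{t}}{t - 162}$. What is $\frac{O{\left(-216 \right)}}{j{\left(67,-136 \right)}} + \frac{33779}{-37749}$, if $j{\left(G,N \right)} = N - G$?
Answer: $- \frac{4530763379}{4965654456} \approx -0.91242$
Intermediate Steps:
$O{\left(t \right)} = 3 + \frac{t - \frac{78}{t}}{-162 + t}$ ($O{\left(t \right)} = 3 + \frac{t + \frac{\left(-6\right) 13}{t}}{t - 162} = 3 + \frac{t - \frac{78}{t}}{-162 + t}$)
$\frac{O{\left(-216 \right)}}{j{\left(67,-136 \right)}} + \frac{33779}{-37749} = \frac{2 \frac{1}{-216} \frac{1}{-162 - 216} \left(-39 - -52488 + 2 \left(-216\right)^{2}\right)}{-136 - 67} + \frac{33779}{-37749} = \frac{2 \left(- \frac{1}{216}\right) \frac{1}{-378} \left(-39 + 52488 + 2 \cdot 46656\right)}{-136 - 67} + 33779 \left(- \frac{1}{37749}\right) = \frac{2 \left(- \frac{1}{216}\right) \left(- \frac{1}{378}\right) \left(-39 + 52488 + 93312\right)}{-203} - \frac{33779}{37749} = 2 \left(- \frac{1}{216}\right) \left(- \frac{1}{378}\right) 145761 \left(- \frac{1}{203}\right) - \frac{33779}{37749} = \frac{6941}{1944} \left(- \frac{1}{203}\right) - \frac{33779}{37749} = - \frac{6941}{394632} - \frac{33779}{37749} = - \frac{4530763379}{4965654456}$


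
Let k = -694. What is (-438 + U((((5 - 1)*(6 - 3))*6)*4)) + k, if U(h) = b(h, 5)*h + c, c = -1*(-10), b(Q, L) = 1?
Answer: -834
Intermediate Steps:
c = 10
U(h) = 10 + h (U(h) = 1*h + 10 = h + 10 = 10 + h)
(-438 + U((((5 - 1)*(6 - 3))*6)*4)) + k = (-438 + (10 + (((5 - 1)*(6 - 3))*6)*4)) - 694 = (-438 + (10 + ((4*3)*6)*4)) - 694 = (-438 + (10 + (12*6)*4)) - 694 = (-438 + (10 + 72*4)) - 694 = (-438 + (10 + 288)) - 694 = (-438 + 298) - 694 = -140 - 694 = -834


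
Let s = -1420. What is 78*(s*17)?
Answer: -1882920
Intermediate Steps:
78*(s*17) = 78*(-1420*17) = 78*(-24140) = -1882920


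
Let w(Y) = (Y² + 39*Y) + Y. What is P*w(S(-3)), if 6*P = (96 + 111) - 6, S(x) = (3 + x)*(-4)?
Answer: 0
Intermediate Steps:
S(x) = -12 - 4*x
w(Y) = Y² + 40*Y
P = 67/2 (P = ((96 + 111) - 6)/6 = (207 - 6)/6 = (⅙)*201 = 67/2 ≈ 33.500)
P*w(S(-3)) = 67*((-12 - 4*(-3))*(40 + (-12 - 4*(-3))))/2 = 67*((-12 + 12)*(40 + (-12 + 12)))/2 = 67*(0*(40 + 0))/2 = 67*(0*40)/2 = (67/2)*0 = 0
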